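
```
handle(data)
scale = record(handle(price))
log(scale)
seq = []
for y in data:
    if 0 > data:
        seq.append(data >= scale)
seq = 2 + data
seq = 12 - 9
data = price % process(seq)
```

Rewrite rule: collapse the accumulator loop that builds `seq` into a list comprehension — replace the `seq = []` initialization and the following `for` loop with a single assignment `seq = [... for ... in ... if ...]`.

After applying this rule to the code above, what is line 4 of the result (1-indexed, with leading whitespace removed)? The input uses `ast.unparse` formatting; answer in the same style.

Transformed code:
handle(data)
scale = record(handle(price))
log(scale)
seq = [data >= scale for y in data if 0 > data]
seq = 2 + data
seq = 12 - 9
data = price % process(seq)

seq = [data >= scale for y in data if 0 > data]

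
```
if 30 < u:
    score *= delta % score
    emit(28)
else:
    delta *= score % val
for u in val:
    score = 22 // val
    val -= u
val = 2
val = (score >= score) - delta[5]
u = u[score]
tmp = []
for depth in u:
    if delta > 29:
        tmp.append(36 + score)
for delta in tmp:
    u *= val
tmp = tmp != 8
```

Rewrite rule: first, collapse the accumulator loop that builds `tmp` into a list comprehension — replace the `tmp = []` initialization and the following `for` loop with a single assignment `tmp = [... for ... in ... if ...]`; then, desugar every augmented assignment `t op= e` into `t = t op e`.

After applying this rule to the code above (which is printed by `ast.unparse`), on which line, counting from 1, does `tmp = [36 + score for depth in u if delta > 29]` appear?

12

Transformed code:
if 30 < u:
    score = score * (delta % score)
    emit(28)
else:
    delta = delta * (score % val)
for u in val:
    score = 22 // val
    val = val - u
val = 2
val = (score >= score) - delta[5]
u = u[score]
tmp = [36 + score for depth in u if delta > 29]
for delta in tmp:
    u = u * val
tmp = tmp != 8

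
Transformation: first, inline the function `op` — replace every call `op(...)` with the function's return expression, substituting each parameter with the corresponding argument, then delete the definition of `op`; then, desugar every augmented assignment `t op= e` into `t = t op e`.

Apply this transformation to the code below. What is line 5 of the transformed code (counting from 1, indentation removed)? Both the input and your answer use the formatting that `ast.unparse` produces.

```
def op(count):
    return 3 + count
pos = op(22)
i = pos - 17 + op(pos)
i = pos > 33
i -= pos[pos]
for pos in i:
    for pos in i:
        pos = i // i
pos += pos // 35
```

for pos in i:

Transformed code:
pos = 3 + 22
i = pos - 17 + (3 + pos)
i = pos > 33
i = i - pos[pos]
for pos in i:
    for pos in i:
        pos = i // i
pos = pos + pos // 35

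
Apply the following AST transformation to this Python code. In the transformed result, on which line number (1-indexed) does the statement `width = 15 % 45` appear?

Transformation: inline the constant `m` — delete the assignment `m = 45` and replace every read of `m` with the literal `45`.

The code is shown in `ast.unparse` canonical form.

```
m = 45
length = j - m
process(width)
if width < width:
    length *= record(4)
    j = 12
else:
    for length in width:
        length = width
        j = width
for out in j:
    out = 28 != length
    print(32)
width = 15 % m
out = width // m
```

13

Transformed code:
length = j - 45
process(width)
if width < width:
    length *= record(4)
    j = 12
else:
    for length in width:
        length = width
        j = width
for out in j:
    out = 28 != length
    print(32)
width = 15 % 45
out = width // 45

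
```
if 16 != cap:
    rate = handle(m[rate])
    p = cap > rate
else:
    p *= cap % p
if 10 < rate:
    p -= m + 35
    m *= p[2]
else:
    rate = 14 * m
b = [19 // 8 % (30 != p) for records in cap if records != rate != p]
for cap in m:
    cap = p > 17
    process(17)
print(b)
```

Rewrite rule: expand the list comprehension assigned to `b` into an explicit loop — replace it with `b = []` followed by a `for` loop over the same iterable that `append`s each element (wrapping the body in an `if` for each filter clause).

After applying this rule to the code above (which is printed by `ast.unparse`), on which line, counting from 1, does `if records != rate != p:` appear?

Transformed code:
if 16 != cap:
    rate = handle(m[rate])
    p = cap > rate
else:
    p *= cap % p
if 10 < rate:
    p -= m + 35
    m *= p[2]
else:
    rate = 14 * m
b = []
for records in cap:
    if records != rate != p:
        b.append(19 // 8 % (30 != p))
for cap in m:
    cap = p > 17
    process(17)
print(b)

13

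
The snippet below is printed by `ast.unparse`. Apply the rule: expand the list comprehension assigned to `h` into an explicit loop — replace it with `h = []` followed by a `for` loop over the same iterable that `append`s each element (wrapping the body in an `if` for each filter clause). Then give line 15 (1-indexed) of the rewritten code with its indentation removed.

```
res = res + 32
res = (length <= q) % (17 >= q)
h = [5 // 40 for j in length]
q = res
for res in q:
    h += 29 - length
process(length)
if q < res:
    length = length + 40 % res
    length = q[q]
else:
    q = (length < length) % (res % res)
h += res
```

Transformed code:
res = res + 32
res = (length <= q) % (17 >= q)
h = []
for j in length:
    h.append(5 // 40)
q = res
for res in q:
    h += 29 - length
process(length)
if q < res:
    length = length + 40 % res
    length = q[q]
else:
    q = (length < length) % (res % res)
h += res

h += res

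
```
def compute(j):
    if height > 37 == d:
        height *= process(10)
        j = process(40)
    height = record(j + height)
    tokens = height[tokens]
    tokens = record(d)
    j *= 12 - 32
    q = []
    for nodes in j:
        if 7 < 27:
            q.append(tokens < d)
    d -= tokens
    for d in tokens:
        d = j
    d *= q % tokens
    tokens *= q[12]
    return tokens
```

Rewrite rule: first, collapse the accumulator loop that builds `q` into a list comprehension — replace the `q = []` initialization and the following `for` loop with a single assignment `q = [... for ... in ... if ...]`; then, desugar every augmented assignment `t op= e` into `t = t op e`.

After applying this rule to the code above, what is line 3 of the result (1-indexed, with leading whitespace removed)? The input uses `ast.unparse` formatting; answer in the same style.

height = height * process(10)

Transformed code:
def compute(j):
    if height > 37 == d:
        height = height * process(10)
        j = process(40)
    height = record(j + height)
    tokens = height[tokens]
    tokens = record(d)
    j = j * (12 - 32)
    q = [tokens < d for nodes in j if 7 < 27]
    d = d - tokens
    for d in tokens:
        d = j
    d = d * (q % tokens)
    tokens = tokens * q[12]
    return tokens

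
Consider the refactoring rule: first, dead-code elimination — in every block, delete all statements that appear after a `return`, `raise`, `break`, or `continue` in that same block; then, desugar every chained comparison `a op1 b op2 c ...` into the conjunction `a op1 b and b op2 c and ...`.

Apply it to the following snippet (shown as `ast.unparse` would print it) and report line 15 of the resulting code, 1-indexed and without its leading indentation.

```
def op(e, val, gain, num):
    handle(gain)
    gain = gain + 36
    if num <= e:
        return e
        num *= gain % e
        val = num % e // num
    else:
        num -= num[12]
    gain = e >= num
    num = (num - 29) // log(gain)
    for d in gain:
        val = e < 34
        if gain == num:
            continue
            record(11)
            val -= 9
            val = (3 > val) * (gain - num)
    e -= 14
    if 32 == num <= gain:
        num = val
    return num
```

Transformed code:
def op(e, val, gain, num):
    handle(gain)
    gain = gain + 36
    if num <= e:
        return e
    else:
        num -= num[12]
    gain = e >= num
    num = (num - 29) // log(gain)
    for d in gain:
        val = e < 34
        if gain == num:
            continue
    e -= 14
    if 32 == num and num <= gain:
        num = val
    return num

if 32 == num and num <= gain:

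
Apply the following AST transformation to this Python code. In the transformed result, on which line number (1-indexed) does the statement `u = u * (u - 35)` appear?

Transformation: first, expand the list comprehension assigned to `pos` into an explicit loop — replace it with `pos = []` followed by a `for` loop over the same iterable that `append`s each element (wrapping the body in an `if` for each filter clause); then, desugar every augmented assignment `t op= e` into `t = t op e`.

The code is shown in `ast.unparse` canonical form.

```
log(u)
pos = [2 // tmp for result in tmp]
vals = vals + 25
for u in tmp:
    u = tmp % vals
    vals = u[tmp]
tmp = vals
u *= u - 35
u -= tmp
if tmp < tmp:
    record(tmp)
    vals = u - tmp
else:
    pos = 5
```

10

Transformed code:
log(u)
pos = []
for result in tmp:
    pos.append(2 // tmp)
vals = vals + 25
for u in tmp:
    u = tmp % vals
    vals = u[tmp]
tmp = vals
u = u * (u - 35)
u = u - tmp
if tmp < tmp:
    record(tmp)
    vals = u - tmp
else:
    pos = 5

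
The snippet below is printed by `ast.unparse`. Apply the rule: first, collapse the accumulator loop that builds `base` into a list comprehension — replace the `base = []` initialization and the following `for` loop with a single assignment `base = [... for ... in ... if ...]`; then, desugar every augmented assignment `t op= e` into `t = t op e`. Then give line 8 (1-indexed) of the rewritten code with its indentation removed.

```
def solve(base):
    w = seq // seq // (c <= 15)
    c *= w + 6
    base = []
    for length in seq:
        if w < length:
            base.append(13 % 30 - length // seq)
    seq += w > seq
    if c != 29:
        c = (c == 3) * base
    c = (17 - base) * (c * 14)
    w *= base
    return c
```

Transformed code:
def solve(base):
    w = seq // seq // (c <= 15)
    c = c * (w + 6)
    base = [13 % 30 - length // seq for length in seq if w < length]
    seq = seq + (w > seq)
    if c != 29:
        c = (c == 3) * base
    c = (17 - base) * (c * 14)
    w = w * base
    return c

c = (17 - base) * (c * 14)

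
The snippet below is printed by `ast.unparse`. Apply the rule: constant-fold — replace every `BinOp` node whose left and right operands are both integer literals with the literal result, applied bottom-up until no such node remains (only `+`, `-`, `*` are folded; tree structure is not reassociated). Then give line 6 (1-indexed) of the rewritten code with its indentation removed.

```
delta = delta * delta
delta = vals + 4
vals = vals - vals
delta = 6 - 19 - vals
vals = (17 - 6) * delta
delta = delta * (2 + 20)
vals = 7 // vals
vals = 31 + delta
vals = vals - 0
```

delta = delta * 22

Transformed code:
delta = delta * delta
delta = vals + 4
vals = vals - vals
delta = -13 - vals
vals = 11 * delta
delta = delta * 22
vals = 7 // vals
vals = 31 + delta
vals = vals - 0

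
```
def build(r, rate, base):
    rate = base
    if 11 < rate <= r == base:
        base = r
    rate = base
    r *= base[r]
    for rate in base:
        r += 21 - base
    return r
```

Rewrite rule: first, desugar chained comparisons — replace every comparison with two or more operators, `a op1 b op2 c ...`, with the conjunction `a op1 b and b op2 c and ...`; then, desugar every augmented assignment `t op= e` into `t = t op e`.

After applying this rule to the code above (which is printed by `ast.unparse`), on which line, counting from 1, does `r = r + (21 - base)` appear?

Transformed code:
def build(r, rate, base):
    rate = base
    if 11 < rate and rate <= r and (r == base):
        base = r
    rate = base
    r = r * base[r]
    for rate in base:
        r = r + (21 - base)
    return r

8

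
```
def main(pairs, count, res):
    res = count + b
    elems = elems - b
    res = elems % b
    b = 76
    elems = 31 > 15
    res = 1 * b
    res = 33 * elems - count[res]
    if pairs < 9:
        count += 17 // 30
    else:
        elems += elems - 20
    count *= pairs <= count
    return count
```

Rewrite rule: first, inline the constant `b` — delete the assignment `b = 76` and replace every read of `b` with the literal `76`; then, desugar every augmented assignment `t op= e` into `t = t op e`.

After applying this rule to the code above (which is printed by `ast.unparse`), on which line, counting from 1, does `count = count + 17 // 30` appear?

Transformed code:
def main(pairs, count, res):
    res = count + 76
    elems = elems - 76
    res = elems % 76
    elems = 31 > 15
    res = 1 * 76
    res = 33 * elems - count[res]
    if pairs < 9:
        count = count + 17 // 30
    else:
        elems = elems + (elems - 20)
    count = count * (pairs <= count)
    return count

9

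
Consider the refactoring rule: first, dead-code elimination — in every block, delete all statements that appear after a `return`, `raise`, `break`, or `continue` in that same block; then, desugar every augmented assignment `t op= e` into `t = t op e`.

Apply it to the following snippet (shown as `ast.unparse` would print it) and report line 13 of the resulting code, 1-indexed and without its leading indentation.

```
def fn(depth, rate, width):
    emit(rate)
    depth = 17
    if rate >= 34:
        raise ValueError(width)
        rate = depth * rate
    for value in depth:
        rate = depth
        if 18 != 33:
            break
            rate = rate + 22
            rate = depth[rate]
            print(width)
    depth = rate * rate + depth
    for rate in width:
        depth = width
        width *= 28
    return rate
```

width = width * 28

Transformed code:
def fn(depth, rate, width):
    emit(rate)
    depth = 17
    if rate >= 34:
        raise ValueError(width)
    for value in depth:
        rate = depth
        if 18 != 33:
            break
    depth = rate * rate + depth
    for rate in width:
        depth = width
        width = width * 28
    return rate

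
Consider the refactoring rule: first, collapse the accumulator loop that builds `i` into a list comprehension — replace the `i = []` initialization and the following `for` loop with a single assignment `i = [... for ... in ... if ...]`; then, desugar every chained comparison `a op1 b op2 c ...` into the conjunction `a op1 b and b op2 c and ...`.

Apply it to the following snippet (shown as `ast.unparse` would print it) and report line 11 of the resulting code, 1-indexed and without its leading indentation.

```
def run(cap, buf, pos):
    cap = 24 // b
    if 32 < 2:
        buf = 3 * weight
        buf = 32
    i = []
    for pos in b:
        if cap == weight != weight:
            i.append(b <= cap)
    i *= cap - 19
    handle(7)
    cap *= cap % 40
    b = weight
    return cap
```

return cap

Transformed code:
def run(cap, buf, pos):
    cap = 24 // b
    if 32 < 2:
        buf = 3 * weight
        buf = 32
    i = [b <= cap for pos in b if cap == weight and weight != weight]
    i *= cap - 19
    handle(7)
    cap *= cap % 40
    b = weight
    return cap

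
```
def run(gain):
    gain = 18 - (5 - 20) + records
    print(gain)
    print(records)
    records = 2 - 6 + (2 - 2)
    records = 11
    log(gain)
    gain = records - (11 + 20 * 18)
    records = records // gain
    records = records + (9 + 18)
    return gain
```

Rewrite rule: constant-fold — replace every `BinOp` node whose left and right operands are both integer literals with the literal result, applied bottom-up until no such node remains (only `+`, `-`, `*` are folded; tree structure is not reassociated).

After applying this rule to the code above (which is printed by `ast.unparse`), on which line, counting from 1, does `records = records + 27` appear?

Transformed code:
def run(gain):
    gain = 33 + records
    print(gain)
    print(records)
    records = -4
    records = 11
    log(gain)
    gain = records - 371
    records = records // gain
    records = records + 27
    return gain

10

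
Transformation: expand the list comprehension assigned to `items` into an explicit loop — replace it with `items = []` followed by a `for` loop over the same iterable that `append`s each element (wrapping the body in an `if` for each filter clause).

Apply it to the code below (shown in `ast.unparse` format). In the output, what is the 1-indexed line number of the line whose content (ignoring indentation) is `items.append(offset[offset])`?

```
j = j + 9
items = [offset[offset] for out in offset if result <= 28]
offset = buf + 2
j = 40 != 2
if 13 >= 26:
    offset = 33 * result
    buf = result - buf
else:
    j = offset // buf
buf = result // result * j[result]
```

5

Transformed code:
j = j + 9
items = []
for out in offset:
    if result <= 28:
        items.append(offset[offset])
offset = buf + 2
j = 40 != 2
if 13 >= 26:
    offset = 33 * result
    buf = result - buf
else:
    j = offset // buf
buf = result // result * j[result]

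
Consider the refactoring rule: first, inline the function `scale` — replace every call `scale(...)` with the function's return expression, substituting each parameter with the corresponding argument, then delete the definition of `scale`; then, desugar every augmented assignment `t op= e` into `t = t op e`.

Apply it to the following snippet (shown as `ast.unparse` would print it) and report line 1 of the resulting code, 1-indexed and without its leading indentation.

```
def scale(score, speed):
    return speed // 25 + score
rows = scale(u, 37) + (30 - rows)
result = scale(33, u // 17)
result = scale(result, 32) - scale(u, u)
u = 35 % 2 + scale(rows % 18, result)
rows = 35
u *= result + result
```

rows = 37 // 25 + u + (30 - rows)

Transformed code:
rows = 37 // 25 + u + (30 - rows)
result = u // 17 // 25 + 33
result = 32 // 25 + result - (u // 25 + u)
u = 35 % 2 + (result // 25 + rows % 18)
rows = 35
u = u * (result + result)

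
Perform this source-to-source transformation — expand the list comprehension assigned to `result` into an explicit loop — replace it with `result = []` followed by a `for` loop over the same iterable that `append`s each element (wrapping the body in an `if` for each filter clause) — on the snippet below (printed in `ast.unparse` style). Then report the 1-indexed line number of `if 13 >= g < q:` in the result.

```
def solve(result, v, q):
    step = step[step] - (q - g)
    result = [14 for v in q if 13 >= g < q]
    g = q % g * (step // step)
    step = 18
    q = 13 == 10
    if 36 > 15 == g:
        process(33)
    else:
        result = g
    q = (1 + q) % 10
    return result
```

5

Transformed code:
def solve(result, v, q):
    step = step[step] - (q - g)
    result = []
    for v in q:
        if 13 >= g < q:
            result.append(14)
    g = q % g * (step // step)
    step = 18
    q = 13 == 10
    if 36 > 15 == g:
        process(33)
    else:
        result = g
    q = (1 + q) % 10
    return result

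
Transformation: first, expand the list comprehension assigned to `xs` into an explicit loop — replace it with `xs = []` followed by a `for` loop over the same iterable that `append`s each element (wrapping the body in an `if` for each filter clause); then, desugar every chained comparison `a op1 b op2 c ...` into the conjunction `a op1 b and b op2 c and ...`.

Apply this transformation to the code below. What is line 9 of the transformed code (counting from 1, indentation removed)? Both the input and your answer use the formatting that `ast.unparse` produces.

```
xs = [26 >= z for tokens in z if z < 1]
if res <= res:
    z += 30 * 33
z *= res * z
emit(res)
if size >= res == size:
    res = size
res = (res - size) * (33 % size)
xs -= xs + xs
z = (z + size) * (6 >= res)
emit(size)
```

Transformed code:
xs = []
for tokens in z:
    if z < 1:
        xs.append(26 >= z)
if res <= res:
    z += 30 * 33
z *= res * z
emit(res)
if size >= res and res == size:
    res = size
res = (res - size) * (33 % size)
xs -= xs + xs
z = (z + size) * (6 >= res)
emit(size)

if size >= res and res == size:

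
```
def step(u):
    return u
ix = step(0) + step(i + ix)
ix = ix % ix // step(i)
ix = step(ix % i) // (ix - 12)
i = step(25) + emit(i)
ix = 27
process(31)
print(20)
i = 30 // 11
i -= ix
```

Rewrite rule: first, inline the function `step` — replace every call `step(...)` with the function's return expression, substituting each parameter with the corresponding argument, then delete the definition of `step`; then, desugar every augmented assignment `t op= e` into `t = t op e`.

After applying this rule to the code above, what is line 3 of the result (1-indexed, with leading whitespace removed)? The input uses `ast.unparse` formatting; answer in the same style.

Transformed code:
ix = 0 + (i + ix)
ix = ix % ix // i
ix = ix % i // (ix - 12)
i = 25 + emit(i)
ix = 27
process(31)
print(20)
i = 30 // 11
i = i - ix

ix = ix % i // (ix - 12)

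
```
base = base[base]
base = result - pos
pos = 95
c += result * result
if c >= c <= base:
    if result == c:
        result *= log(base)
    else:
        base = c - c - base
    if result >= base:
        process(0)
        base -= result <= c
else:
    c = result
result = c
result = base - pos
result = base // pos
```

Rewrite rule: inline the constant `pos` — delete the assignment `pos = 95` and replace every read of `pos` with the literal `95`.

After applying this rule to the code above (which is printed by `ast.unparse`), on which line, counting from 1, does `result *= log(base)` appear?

Transformed code:
base = base[base]
base = result - 95
c += result * result
if c >= c <= base:
    if result == c:
        result *= log(base)
    else:
        base = c - c - base
    if result >= base:
        process(0)
        base -= result <= c
else:
    c = result
result = c
result = base - 95
result = base // 95

6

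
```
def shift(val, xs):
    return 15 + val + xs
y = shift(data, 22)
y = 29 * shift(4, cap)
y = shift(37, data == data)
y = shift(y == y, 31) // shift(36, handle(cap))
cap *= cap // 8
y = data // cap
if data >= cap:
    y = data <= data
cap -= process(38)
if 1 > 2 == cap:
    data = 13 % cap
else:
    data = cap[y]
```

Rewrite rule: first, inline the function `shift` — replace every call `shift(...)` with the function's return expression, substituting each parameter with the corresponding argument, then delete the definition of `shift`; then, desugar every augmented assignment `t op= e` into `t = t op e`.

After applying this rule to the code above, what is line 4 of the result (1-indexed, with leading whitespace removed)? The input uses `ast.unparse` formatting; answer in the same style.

Transformed code:
y = 15 + data + 22
y = 29 * (15 + 4 + cap)
y = 15 + 37 + (data == data)
y = (15 + (y == y) + 31) // (15 + 36 + handle(cap))
cap = cap * (cap // 8)
y = data // cap
if data >= cap:
    y = data <= data
cap = cap - process(38)
if 1 > 2 == cap:
    data = 13 % cap
else:
    data = cap[y]

y = (15 + (y == y) + 31) // (15 + 36 + handle(cap))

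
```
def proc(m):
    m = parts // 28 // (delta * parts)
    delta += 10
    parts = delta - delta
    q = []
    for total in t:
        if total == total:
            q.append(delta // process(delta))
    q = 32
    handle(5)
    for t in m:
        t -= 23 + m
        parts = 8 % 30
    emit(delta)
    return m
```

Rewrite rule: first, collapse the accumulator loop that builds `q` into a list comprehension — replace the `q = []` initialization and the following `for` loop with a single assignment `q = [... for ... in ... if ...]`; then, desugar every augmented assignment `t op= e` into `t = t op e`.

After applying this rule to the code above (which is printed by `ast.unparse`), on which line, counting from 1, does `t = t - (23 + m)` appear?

Transformed code:
def proc(m):
    m = parts // 28 // (delta * parts)
    delta = delta + 10
    parts = delta - delta
    q = [delta // process(delta) for total in t if total == total]
    q = 32
    handle(5)
    for t in m:
        t = t - (23 + m)
        parts = 8 % 30
    emit(delta)
    return m

9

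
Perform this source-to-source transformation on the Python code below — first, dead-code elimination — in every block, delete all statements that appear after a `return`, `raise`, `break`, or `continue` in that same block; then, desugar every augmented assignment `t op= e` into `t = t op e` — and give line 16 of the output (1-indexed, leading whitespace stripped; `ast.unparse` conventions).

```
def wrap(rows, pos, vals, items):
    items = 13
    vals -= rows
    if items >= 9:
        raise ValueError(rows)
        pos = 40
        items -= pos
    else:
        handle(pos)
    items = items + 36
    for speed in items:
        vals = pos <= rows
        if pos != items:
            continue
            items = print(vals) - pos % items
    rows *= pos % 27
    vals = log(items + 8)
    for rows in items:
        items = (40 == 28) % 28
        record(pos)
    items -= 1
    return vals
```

Transformed code:
def wrap(rows, pos, vals, items):
    items = 13
    vals = vals - rows
    if items >= 9:
        raise ValueError(rows)
    else:
        handle(pos)
    items = items + 36
    for speed in items:
        vals = pos <= rows
        if pos != items:
            continue
    rows = rows * (pos % 27)
    vals = log(items + 8)
    for rows in items:
        items = (40 == 28) % 28
        record(pos)
    items = items - 1
    return vals

items = (40 == 28) % 28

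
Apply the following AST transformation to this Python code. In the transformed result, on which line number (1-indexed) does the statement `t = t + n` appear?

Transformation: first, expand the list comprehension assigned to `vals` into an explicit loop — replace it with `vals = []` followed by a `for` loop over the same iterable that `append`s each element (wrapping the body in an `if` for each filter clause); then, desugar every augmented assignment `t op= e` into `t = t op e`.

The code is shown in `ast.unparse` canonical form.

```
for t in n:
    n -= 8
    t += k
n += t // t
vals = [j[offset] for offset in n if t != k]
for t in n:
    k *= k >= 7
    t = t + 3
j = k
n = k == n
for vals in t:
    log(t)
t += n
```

16

Transformed code:
for t in n:
    n = n - 8
    t = t + k
n = n + t // t
vals = []
for offset in n:
    if t != k:
        vals.append(j[offset])
for t in n:
    k = k * (k >= 7)
    t = t + 3
j = k
n = k == n
for vals in t:
    log(t)
t = t + n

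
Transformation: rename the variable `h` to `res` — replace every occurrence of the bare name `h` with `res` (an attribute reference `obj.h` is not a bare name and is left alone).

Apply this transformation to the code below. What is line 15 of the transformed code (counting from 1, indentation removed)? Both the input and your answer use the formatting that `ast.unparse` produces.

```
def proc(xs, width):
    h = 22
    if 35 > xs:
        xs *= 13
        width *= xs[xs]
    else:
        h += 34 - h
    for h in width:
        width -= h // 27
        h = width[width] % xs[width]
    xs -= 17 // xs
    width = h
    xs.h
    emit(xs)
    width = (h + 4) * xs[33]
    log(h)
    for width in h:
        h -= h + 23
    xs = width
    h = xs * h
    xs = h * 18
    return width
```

width = (res + 4) * xs[33]

Transformed code:
def proc(xs, width):
    res = 22
    if 35 > xs:
        xs *= 13
        width *= xs[xs]
    else:
        res += 34 - res
    for res in width:
        width -= res // 27
        res = width[width] % xs[width]
    xs -= 17 // xs
    width = res
    xs.h
    emit(xs)
    width = (res + 4) * xs[33]
    log(res)
    for width in res:
        res -= res + 23
    xs = width
    res = xs * res
    xs = res * 18
    return width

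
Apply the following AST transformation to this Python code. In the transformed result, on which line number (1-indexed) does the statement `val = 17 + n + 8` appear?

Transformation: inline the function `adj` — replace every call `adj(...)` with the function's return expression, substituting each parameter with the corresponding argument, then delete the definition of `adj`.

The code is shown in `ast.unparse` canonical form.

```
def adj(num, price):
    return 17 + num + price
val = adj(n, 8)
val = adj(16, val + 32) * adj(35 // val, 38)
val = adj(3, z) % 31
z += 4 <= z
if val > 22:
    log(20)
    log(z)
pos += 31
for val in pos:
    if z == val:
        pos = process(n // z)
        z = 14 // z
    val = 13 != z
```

1

Transformed code:
val = 17 + n + 8
val = (17 + 16 + (val + 32)) * (17 + 35 // val + 38)
val = (17 + 3 + z) % 31
z += 4 <= z
if val > 22:
    log(20)
    log(z)
pos += 31
for val in pos:
    if z == val:
        pos = process(n // z)
        z = 14 // z
    val = 13 != z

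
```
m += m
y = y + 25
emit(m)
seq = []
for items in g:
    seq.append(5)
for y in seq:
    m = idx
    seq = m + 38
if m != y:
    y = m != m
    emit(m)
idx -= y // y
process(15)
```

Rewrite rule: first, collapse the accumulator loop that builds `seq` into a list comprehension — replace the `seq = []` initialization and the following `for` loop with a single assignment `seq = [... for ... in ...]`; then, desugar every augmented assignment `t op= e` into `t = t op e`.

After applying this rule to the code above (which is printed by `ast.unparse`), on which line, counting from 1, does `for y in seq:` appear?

5

Transformed code:
m = m + m
y = y + 25
emit(m)
seq = [5 for items in g]
for y in seq:
    m = idx
    seq = m + 38
if m != y:
    y = m != m
    emit(m)
idx = idx - y // y
process(15)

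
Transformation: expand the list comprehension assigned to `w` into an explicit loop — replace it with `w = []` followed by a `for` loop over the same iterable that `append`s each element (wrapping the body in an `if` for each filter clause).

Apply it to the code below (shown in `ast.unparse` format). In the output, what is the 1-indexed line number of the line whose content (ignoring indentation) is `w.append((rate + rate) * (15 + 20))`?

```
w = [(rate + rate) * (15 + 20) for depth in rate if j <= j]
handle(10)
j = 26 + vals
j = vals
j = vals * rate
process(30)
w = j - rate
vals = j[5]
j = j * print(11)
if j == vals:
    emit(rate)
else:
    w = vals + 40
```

Transformed code:
w = []
for depth in rate:
    if j <= j:
        w.append((rate + rate) * (15 + 20))
handle(10)
j = 26 + vals
j = vals
j = vals * rate
process(30)
w = j - rate
vals = j[5]
j = j * print(11)
if j == vals:
    emit(rate)
else:
    w = vals + 40

4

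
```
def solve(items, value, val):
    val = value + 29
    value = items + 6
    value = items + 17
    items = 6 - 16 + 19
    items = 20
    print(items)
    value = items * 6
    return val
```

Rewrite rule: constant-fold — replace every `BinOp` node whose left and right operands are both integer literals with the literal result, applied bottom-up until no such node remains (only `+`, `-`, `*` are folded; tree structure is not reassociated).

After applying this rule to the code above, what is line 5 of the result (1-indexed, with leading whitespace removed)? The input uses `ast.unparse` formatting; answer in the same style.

Transformed code:
def solve(items, value, val):
    val = value + 29
    value = items + 6
    value = items + 17
    items = 9
    items = 20
    print(items)
    value = items * 6
    return val

items = 9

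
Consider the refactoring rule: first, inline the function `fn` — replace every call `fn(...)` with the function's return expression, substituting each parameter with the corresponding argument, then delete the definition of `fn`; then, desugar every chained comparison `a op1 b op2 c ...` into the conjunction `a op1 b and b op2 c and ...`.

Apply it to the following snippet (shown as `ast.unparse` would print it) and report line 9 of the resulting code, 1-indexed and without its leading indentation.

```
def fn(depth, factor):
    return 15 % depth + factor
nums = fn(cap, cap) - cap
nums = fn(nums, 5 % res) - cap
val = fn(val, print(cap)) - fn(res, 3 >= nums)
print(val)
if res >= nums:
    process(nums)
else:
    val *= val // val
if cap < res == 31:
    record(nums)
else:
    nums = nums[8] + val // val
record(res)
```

if cap < res and res == 31:

Transformed code:
nums = 15 % cap + cap - cap
nums = 15 % nums + 5 % res - cap
val = 15 % val + print(cap) - (15 % res + (3 >= nums))
print(val)
if res >= nums:
    process(nums)
else:
    val *= val // val
if cap < res and res == 31:
    record(nums)
else:
    nums = nums[8] + val // val
record(res)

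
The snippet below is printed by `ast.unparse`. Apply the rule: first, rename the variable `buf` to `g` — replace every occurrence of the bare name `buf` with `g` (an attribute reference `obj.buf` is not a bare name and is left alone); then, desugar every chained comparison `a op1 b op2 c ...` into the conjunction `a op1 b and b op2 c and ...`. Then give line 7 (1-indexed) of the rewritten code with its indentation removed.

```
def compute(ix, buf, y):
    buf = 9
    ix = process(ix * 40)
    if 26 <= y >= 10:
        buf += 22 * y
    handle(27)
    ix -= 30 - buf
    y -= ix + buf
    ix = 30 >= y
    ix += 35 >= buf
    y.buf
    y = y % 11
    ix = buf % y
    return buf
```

Transformed code:
def compute(ix, g, y):
    g = 9
    ix = process(ix * 40)
    if 26 <= y and y >= 10:
        g += 22 * y
    handle(27)
    ix -= 30 - g
    y -= ix + g
    ix = 30 >= y
    ix += 35 >= g
    y.buf
    y = y % 11
    ix = g % y
    return g

ix -= 30 - g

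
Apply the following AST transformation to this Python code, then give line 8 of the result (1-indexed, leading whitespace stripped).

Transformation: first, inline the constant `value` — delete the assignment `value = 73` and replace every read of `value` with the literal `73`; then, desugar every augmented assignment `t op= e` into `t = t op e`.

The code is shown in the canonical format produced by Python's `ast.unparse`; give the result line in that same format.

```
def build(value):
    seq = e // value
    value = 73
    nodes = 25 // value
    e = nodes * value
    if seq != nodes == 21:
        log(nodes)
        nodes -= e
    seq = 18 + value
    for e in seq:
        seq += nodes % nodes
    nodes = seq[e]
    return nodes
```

Transformed code:
def build(value):
    seq = e // 73
    nodes = 25 // 73
    e = nodes * 73
    if seq != nodes == 21:
        log(nodes)
        nodes = nodes - e
    seq = 18 + 73
    for e in seq:
        seq = seq + nodes % nodes
    nodes = seq[e]
    return nodes

seq = 18 + 73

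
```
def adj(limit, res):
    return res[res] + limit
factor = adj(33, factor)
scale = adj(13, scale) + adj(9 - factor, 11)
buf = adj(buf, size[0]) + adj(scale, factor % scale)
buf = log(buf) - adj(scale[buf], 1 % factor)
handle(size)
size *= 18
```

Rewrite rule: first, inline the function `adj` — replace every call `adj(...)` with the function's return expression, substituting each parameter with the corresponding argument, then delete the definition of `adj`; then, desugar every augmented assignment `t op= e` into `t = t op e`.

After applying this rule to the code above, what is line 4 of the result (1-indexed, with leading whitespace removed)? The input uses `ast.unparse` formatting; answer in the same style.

buf = log(buf) - ((1 % factor)[1 % factor] + scale[buf])

Transformed code:
factor = factor[factor] + 33
scale = scale[scale] + 13 + (11[11] + (9 - factor))
buf = size[0][size[0]] + buf + ((factor % scale)[factor % scale] + scale)
buf = log(buf) - ((1 % factor)[1 % factor] + scale[buf])
handle(size)
size = size * 18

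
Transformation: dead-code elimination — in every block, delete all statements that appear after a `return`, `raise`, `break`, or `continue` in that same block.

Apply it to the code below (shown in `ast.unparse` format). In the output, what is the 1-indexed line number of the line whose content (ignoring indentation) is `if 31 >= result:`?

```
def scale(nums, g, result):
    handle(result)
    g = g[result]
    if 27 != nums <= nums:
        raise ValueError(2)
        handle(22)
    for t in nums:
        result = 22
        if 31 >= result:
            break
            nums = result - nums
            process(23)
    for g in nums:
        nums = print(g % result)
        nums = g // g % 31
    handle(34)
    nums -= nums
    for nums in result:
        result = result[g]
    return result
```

Transformed code:
def scale(nums, g, result):
    handle(result)
    g = g[result]
    if 27 != nums <= nums:
        raise ValueError(2)
    for t in nums:
        result = 22
        if 31 >= result:
            break
    for g in nums:
        nums = print(g % result)
        nums = g // g % 31
    handle(34)
    nums -= nums
    for nums in result:
        result = result[g]
    return result

8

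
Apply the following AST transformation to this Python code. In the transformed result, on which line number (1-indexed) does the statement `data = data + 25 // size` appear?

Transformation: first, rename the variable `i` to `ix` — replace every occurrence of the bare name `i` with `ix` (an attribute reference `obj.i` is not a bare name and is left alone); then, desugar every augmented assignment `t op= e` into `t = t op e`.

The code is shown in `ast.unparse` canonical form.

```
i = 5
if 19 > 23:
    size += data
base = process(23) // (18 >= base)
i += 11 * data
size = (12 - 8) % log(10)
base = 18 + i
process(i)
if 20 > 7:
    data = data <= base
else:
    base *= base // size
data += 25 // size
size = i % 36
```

Transformed code:
ix = 5
if 19 > 23:
    size = size + data
base = process(23) // (18 >= base)
ix = ix + 11 * data
size = (12 - 8) % log(10)
base = 18 + ix
process(ix)
if 20 > 7:
    data = data <= base
else:
    base = base * (base // size)
data = data + 25 // size
size = ix % 36

13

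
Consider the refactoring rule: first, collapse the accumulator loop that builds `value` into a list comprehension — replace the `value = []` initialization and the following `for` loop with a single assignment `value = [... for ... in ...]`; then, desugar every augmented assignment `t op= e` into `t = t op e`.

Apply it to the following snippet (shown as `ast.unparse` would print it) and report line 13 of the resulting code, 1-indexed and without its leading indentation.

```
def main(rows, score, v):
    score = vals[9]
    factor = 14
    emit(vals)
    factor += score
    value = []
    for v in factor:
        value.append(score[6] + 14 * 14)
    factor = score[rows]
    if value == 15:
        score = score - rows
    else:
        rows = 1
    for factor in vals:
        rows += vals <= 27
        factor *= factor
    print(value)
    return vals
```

Transformed code:
def main(rows, score, v):
    score = vals[9]
    factor = 14
    emit(vals)
    factor = factor + score
    value = [score[6] + 14 * 14 for v in factor]
    factor = score[rows]
    if value == 15:
        score = score - rows
    else:
        rows = 1
    for factor in vals:
        rows = rows + (vals <= 27)
        factor = factor * factor
    print(value)
    return vals

rows = rows + (vals <= 27)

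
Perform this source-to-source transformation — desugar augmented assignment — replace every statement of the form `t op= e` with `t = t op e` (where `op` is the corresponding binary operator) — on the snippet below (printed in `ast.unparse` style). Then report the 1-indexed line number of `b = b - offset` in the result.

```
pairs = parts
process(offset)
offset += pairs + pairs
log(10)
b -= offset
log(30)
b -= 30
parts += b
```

5

Transformed code:
pairs = parts
process(offset)
offset = offset + (pairs + pairs)
log(10)
b = b - offset
log(30)
b = b - 30
parts = parts + b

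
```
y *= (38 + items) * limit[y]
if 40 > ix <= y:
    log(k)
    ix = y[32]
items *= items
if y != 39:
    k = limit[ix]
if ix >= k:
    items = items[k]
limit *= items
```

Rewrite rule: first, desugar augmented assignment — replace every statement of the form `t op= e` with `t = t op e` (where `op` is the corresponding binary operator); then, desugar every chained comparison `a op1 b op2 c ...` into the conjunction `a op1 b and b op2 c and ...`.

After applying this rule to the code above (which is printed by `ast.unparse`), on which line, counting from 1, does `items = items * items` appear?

5

Transformed code:
y = y * ((38 + items) * limit[y])
if 40 > ix and ix <= y:
    log(k)
    ix = y[32]
items = items * items
if y != 39:
    k = limit[ix]
if ix >= k:
    items = items[k]
limit = limit * items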